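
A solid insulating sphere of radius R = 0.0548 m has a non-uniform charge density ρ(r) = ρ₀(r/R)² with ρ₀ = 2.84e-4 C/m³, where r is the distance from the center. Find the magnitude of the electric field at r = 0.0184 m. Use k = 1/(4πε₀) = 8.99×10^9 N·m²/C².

Use a concentric Gaussian sphere at r = 0.0184 m (r < R).
Integrate the density: Q_enc = 4π ∫₀^r ρ₀(r'/R)^2 r'² dr' = 4πρ₀ r^5/(5·R²) = 5.013×10^-10 C.
Gauss's law: E·4πr² = Q_enc/ε₀.
E = k|Q_enc|/r² = (8.99×10^9)(5.013×10^-10)/(0.0184)² = 1.33×10^4 N/C.

1.33×10^4 N/C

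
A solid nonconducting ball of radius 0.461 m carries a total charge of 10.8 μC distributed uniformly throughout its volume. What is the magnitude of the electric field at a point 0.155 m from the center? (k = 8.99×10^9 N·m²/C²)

Take a concentric spherical Gaussian surface of radius r = 0.155 m (r < R).
For a uniform sphere the enclosed fraction is (r/R)³, so Q_enc = (10.8 μC)(0.155/0.461)³ = 4.105×10^-7 C.
Gauss's law: E·4πr² = Q_enc/ε₀.
E = k|Q_enc|/r² = (8.99×10^9)(4.105×10^-7)/(0.155)² = 1.54×10^5 N/C.

E = 1.54×10^5 V/m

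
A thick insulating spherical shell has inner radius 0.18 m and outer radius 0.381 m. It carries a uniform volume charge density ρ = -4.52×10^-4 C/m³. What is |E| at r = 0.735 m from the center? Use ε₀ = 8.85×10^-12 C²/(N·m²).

|E| = 1.56×10^6 V/m

Symmetry ⇒ E = E(r) r̂. Gaussian sphere of radius r = 0.735 m (r > 0.381 m, enclosing the whole shell).
Q_enc = ρ·(4π/3)(b³ − a³) = (-4.52×10^-4)·(4π/3)·((0.381)³ − (0.18)³) = -9.367e-5 C.
Gauss's law: E·4πr² = Q_enc/ε₀.
E = |Q_enc|/(4πε₀r²) = (9.367e-5)/(4π·8.85×10^-12·(0.735)²) = 1.56e6 N/C.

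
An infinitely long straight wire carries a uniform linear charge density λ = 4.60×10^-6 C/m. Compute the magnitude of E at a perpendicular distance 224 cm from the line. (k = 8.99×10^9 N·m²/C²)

|E| ≈ 3.69×10^4 V/m

By cylindrical symmetry E is radial; use a coaxial Gaussian cylinder of radius 224 cm and length L.
Q_enc = λL, so λ_enc = 4.60e-6 C/m.
Applying ∮E·dA = Q_enc/ε₀ with the end caps contributing no flux:
E = 2k|λ_enc|/r = 2(8.99×10^9)(4.60×10^-6)/(2.24) = 3.69×10^4 N/C.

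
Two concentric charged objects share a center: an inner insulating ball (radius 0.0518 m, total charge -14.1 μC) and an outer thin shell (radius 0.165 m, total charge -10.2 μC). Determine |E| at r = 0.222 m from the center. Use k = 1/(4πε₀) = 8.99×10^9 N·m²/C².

4.43×10^6 N/C

Symmetry ⇒ E = E(r) r̂. Gaussian sphere of radius r = 0.222 m (r > 0.165 m, enclosing both).
Q_enc = (-14.1 μC) + (-10.2 μC) = -2.43×10^-5 C.
By Gauss's law, ∮E·dA = E·4πr² = Q_enc/ε₀.
E = k|Q_enc|/r² = (8.99×10^9)(2.43×10^-5)/(0.222)² = 4.43×10^6 N/C.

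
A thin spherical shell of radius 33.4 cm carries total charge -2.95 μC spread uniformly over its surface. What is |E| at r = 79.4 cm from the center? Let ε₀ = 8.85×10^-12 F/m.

Use a concentric Gaussian sphere at r = 79.4 cm (r > 33.4 cm).
The entire shell is enclosed: Q_enc = -2.95×10^-6 C.
By Gauss's law, ∮E·dA = E·4πr² = Q_enc/ε₀.
E = |Q_enc|/(4πε₀r²) = (2.95×10^-6)/(4π·8.85×10^-12·(0.794)²) = 4.21×10^4 N/C.

E = 4.21×10^4 N/C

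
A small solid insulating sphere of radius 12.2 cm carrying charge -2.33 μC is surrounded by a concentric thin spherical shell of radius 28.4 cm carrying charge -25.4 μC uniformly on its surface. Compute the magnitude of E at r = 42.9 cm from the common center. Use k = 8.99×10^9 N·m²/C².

Use a concentric Gaussian sphere at r = 42.9 cm (r > 28.4 cm, enclosing both).
Q_enc = (-2.33 μC) + (-25.4 μC) = -2.773×10^-5 C.
Since E is radial and uniform over the Gaussian sphere, Φ = E·4πr² = Q_enc/ε₀.
E = k|Q_enc|/r² = (8.99×10^9)(2.773e-5)/(0.429)² = 1.35e6 N/C.

E ≈ 1.35×10^6 V/m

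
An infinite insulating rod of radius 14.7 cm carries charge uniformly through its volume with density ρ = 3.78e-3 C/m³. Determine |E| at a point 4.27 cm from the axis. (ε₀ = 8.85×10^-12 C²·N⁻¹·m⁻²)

Take a coaxial cylindrical Gaussian surface of radius r = 4.27 cm and length L (r < R).
Charge inside radius r per length L is ρ·πr²·L, so λ_enc = ρπr² = 2.165×10^-5 C/m.
Since E is radial and uniform over the curved surface, Φ = E·2πrL = Q_enc/ε₀ = λ_enc L/ε₀.
E = |λ_enc|/(2πε₀r) = (2.165×10^-5)/(2π·8.85×10^-12·0.0427) = 9.12×10^6 N/C.

|E| = 9.12×10^6 V/m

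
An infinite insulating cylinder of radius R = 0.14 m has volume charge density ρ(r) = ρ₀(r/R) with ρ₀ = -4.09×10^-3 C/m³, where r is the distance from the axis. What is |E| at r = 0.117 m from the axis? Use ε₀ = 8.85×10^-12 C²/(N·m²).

E = 1.51×10^7 N/C

By cylindrical symmetry E is radial; use a coaxial Gaussian cylinder of radius 0.117 m and length L (r < R).
Integrating ρ over the cross-section to radius r: λ_enc = (2πρ₀/R) ∫₀^r r'^2 dr' = 2πρ₀ r^3/(3·R) = -9.80×10^-5 C/m.
Applying ∮E·dA = Q_enc/ε₀ with the end caps contributing no flux:
E = |λ_enc|/(2πε₀r) = (9.80×10^-5)/(2π·8.85×10^-12·0.117) = 1.51e7 N/C.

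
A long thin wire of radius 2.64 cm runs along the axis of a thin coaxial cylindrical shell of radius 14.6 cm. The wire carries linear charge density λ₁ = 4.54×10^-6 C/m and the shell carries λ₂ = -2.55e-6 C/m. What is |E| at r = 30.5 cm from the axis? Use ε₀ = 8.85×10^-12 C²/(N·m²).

Coaxial Gaussian cylinder, radius r = 30.5 cm, length L (r > 14.6 cm, enclosing both).
λ_enc = λ₁ + λ₂ = (4.54e-6) + (-2.55×10^-6) = 1.99×10^-6 C/m.
Since E is radial and uniform over the curved surface, Φ = E·2πrL = Q_enc/ε₀ = λ_enc L/ε₀.
E = |λ_enc|/(2πε₀r) = (1.99e-6)/(2π·8.85×10^-12·0.305) = 1.17×10^5 N/C.

|E| = 1.17×10^5 N/C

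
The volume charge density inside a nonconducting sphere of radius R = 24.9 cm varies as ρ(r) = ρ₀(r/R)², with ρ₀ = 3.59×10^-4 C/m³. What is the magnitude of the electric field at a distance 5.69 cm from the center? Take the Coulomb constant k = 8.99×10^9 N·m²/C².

By spherical symmetry E is radial; choose a Gaussian sphere of radius r = 5.69 cm (r < R).
Integrate the density: Q_enc = 4π ∫₀^r ρ₀(r'/R)^2 r'² dr' = 4πρ₀ r^5/(5·R²) = 8.68e-9 C.
Gauss's law: E·4πr² = Q_enc/ε₀.
E = k|Q_enc|/r² = (8.99×10^9)(8.68e-9)/(0.0569)² = 2.41×10^4 N/C.

|E| ≈ 2.41×10^4 N/C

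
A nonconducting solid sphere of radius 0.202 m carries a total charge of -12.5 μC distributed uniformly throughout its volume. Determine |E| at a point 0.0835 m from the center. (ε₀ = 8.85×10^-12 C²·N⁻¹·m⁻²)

Take a concentric spherical Gaussian surface of radius r = 0.0835 m (r < R).
For a uniform sphere the enclosed fraction is (r/R)³, so Q_enc = (-12.5 μC)(0.0835/0.202)³ = -8.829×10^-7 C.
Since E is radial and uniform over the Gaussian sphere, Φ = E·4πr² = Q_enc/ε₀.
E = |Q_enc|/(4πε₀r²) = (8.829e-7)/(4π·8.85×10^-12·(0.0835)²) = 1.14×10^6 N/C.

|E| ≈ 1.14×10^6 V/m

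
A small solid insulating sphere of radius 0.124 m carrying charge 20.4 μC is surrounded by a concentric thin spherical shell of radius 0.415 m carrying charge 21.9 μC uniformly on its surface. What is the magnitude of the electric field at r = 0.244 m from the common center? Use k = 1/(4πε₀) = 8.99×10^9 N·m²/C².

Take a concentric spherical Gaussian surface of radius r = 0.244 m (between the bodies, 0.124 m < r < 0.415 m).
The shell at 0.415 m lies outside the Gaussian surface, so Q_enc = 20.4 μC = 2.04×10^-5 C.
Since E is radial and uniform over the Gaussian sphere, Φ = E·4πr² = Q_enc/ε₀.
E = k|Q_enc|/r² = (8.99×10^9)(2.04×10^-5)/(0.244)² = 3.08×10^6 N/C.

E ≈ 3.08e6 N/C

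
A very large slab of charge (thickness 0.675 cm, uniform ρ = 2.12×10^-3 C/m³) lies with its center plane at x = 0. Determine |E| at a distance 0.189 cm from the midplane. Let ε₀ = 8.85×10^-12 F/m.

4.53×10^5 N/C

By symmetry E is perpendicular to the slab. A Gaussian pillbox from −0.189 cm to +0.189 cm (face area A) lies entirely within the slab.
Q_enc = ρ·(2x)·A and flux = 2EA, so 2EA = 2ρxA/ε₀ ⇒ E = |ρ|x/ε₀.
E = (2.12e-3)(0.00189)/(8.85×10^-12) = 4.53e5 N/C.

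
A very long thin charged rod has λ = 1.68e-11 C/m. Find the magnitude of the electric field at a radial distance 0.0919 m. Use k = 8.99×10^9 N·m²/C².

Coaxial Gaussian cylinder, radius r = 0.0919 m, length L.
Q_enc = λL, so λ_enc = 1.68×10^-11 C/m.
By Gauss's law (flux through the curved wall only), E·2πrL = λ_enc L/ε₀.
E = 2k|λ_enc|/r = 2(8.99×10^9)(1.68e-11)/(0.0919) = 3.29 N/C.

E = 3.29 N/C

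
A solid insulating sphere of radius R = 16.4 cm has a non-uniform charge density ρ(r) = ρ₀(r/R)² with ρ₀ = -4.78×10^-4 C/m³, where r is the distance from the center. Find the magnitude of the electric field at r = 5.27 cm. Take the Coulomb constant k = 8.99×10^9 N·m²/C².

Take a concentric spherical Gaussian surface of radius r = 5.27 cm (r < R).
Q_enc = ∫₀^r ρ(r')·4πr'² dr' = (4πρ₀/R²) ∫₀^r r'^4 dr' = 4πρ₀ r^5/(5·R²) = -1.816×10^-8 C.
Since E is radial and uniform over the Gaussian sphere, Φ = E·4πr² = Q_enc/ε₀.
E = k|Q_enc|/r² = (8.99×10^9)(1.816×10^-8)/(0.0527)² = 5.88×10^4 N/C.

|E| ≈ 5.88×10^4 N/C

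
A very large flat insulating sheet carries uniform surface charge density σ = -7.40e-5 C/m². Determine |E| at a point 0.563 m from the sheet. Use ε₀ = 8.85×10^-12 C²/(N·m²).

E ≈ 4.18×10^6 N/C

Choose a cylindrical pillbox piercing the sheet, end faces (area A) parallel to it.
Only the two end caps contribute flux: Φ = 2EA. With Q_enc = σA, Gauss's law gives E = |σ|/(2ε₀).
E = |σ|/(2ε₀) = (7.40×10^-5)/(2·8.85×10^-12) = 4.18×10^6 N/C.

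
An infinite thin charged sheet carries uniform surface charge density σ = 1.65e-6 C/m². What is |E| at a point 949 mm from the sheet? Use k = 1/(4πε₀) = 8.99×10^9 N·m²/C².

|E| ≈ 9.32×10^4 N/C

Choose a cylindrical pillbox piercing the sheet, end faces (area A) parallel to it.
Only the two end caps contribute flux: Φ = 2EA. With Q_enc = σA, Gauss's law gives E = |σ|/(2ε₀).
E = 2πk|σ| = 2π(8.99×10^9)(1.65×10^-6) = 9.32×10^4 N/C.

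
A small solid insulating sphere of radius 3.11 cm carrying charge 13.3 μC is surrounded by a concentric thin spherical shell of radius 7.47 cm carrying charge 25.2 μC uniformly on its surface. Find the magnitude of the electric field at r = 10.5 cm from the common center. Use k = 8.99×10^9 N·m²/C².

E ≈ 3.14×10^7 V/m

Take a concentric spherical Gaussian surface of radius r = 10.5 cm (r > 7.47 cm, enclosing both).
Q_enc = (13.3 μC) + (25.2 μC) = 3.85×10^-5 C.
Since E is radial and uniform over the Gaussian sphere, Φ = E·4πr² = Q_enc/ε₀.
E = k|Q_enc|/r² = (8.99×10^9)(3.85×10^-5)/(0.105)² = 3.14×10^7 N/C.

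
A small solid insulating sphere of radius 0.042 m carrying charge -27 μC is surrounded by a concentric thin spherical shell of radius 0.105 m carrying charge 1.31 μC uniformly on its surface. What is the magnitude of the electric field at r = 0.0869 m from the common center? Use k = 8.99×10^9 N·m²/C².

|E| = 3.21×10^7 V/m

By spherical symmetry E is radial; choose a Gaussian sphere of radius r = 0.0869 m (between the bodies, 0.042 m < r < 0.105 m).
Only the inner charge is enclosed; the outer shell contributes nothing inside itself. Q_enc = -27 μC = -2.70e-5 C.
Since E is radial and uniform over the Gaussian sphere, Φ = E·4πr² = Q_enc/ε₀.
E = k|Q_enc|/r² = (8.99×10^9)(2.70×10^-5)/(0.0869)² = 3.21×10^7 N/C.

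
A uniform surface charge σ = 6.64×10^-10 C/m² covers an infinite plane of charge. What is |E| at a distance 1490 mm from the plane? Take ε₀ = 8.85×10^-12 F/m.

|E| ≈ 37.5 V/m

Choose a cylindrical pillbox piercing the sheet, end faces (area A) parallel to it.
Only the two end caps contribute flux: Φ = 2EA. With Q_enc = σA, Gauss's law gives E = |σ|/(2ε₀).
E = |σ|/(2ε₀) = (6.64×10^-10)/(2·8.85×10^-12) = 37.5 N/C.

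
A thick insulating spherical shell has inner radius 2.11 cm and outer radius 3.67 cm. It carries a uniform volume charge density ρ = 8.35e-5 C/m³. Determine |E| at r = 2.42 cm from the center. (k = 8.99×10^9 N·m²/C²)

Use a concentric Gaussian sphere at r = 2.42 cm (within the shell material, 2.11 cm < r < 3.67 cm).
Enclosed charge is the volume from a to r: Q_enc = (4π/3)ρ(r³ − a³) = 1.671×10^-9 C.
Applying ∮E·dA = Q_enc/ε₀ with Φ = E(4πr²):
E = k|Q_enc|/r² = (8.99×10^9)(1.671×10^-9)/(0.0242)² = 2.57×10^4 N/C.

|E| = 2.57e4 N/C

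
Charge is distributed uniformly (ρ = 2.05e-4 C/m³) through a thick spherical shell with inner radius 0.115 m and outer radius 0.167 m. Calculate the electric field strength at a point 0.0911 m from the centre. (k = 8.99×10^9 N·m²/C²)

E = 0

Use a concentric Gaussian sphere at r = 0.0911 m (r < 0.115 m, inside the empty cavity).
Q_enc = 0 (all charge lies at larger r); Gauss's law gives E = 0.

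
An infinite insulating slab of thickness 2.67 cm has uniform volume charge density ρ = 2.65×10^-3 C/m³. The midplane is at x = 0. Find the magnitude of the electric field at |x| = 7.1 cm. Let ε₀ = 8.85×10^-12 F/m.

The point |x| = 7.1 cm lies outside the slab (half-thickness 0.01335 m). A symmetric pillbox spanning the full slab encloses Q_enc = ρ·d·A.
Flux = 2EA ⇒ E = |ρ|d/(2ε₀), independent of distance outside.
E = (2.65×10^-3)(0.0267)/(2·8.85×10^-12) = 4.00e6 N/C.

E ≈ 4.00×10^6 N/C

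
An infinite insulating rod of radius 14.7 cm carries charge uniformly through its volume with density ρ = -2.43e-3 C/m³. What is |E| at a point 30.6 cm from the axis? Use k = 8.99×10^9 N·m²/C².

Choose a coaxial cylinder of radius r = 30.6 cm (arbitrary length L) as the Gaussian surface (r > 14.7 cm, full cross-section enclosed).
λ_enc = ρ·πR² = (-2.43×10^-3)π(0.147)² = -1.65×10^-4 C/m.
Applying ∮E·dA = Q_enc/ε₀ with the end caps contributing no flux:
E = 2k|λ_enc|/r = 2(8.99×10^9)(1.65×10^-4)/(0.306) = 9.69e6 N/C.

9.69×10^6 V/m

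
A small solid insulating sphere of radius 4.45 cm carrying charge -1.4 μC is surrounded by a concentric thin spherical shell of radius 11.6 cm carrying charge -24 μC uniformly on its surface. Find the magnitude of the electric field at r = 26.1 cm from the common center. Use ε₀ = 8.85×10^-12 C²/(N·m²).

Symmetry ⇒ E = E(r) r̂. Gaussian sphere of radius r = 26.1 cm (r > 11.6 cm, enclosing both).
Q_enc = (-1.4 μC) + (-24 μC) = -2.54×10^-5 C.
Applying ∮E·dA = Q_enc/ε₀ with Φ = E(4πr²):
E = |Q_enc|/(4πε₀r²) = (2.54×10^-5)/(4π·8.85×10^-12·(0.261)²) = 3.35e6 N/C.

E ≈ 3.35e6 V/m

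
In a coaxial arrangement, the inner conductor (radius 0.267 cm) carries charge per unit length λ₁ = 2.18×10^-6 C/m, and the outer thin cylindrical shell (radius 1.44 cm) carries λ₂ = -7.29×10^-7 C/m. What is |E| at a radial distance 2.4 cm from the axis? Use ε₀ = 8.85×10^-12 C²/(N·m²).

By cylindrical symmetry E is radial; use a coaxial Gaussian cylinder of radius 2.4 cm and length L (r > 1.44 cm, enclosing both).
λ_enc = λ₁ + λ₂ = (2.18×10^-6) + (-7.29×10^-7) = 1.451e-6 C/m.
Since E is radial and uniform over the curved surface, Φ = E·2πrL = Q_enc/ε₀ = λ_enc L/ε₀.
E = |λ_enc|/(2πε₀r) = (1.451e-6)/(2π·8.85×10^-12·0.024) = 1.09×10^6 N/C.

E ≈ 1.09×10^6 N/C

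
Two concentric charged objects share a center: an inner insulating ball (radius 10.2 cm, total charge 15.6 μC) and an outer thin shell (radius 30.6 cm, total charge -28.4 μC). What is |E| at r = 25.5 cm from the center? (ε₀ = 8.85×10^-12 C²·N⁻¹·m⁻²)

Take a concentric spherical Gaussian surface of radius r = 25.5 cm (between the bodies, 10.2 cm < r < 30.6 cm).
The shell at 30.6 cm lies outside the Gaussian surface, so Q_enc = 15.6 μC = 1.56e-5 C.
Since E is radial and uniform over the Gaussian sphere, Φ = E·4πr² = Q_enc/ε₀.
E = |Q_enc|/(4πε₀r²) = (1.56×10^-5)/(4π·8.85×10^-12·(0.255)²) = 2.16×10^6 N/C.

E = 2.16e6 N/C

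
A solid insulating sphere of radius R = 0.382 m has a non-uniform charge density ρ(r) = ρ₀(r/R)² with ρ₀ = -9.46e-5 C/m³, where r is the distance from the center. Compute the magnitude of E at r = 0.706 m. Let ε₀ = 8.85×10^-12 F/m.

Use a concentric Gaussian sphere at r = 0.706 m (r > R, all charge enclosed).
Q_enc = 4π ∫₀^R ρ₀(r'/R)^2 r'² dr' = 4πρ₀R³/5 = -1.325×10^-5 C.
Gauss's law: E·4πr² = Q_enc/ε₀.
E = |Q_enc|/(4πε₀r²) = (1.325×10^-5)/(4π·8.85×10^-12·(0.706)²) = 2.39e5 N/C.

|E| = 2.39e5 V/m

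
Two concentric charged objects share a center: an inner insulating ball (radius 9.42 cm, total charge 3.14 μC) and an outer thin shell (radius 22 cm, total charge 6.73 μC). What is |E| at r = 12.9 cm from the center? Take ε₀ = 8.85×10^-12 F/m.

E = 1.70e6 V/m

Use a concentric Gaussian sphere at r = 12.9 cm (between the bodies, 9.42 cm < r < 22 cm).
The shell at 22 cm lies outside the Gaussian surface, so Q_enc = 3.14 μC = 3.14×10^-6 C.
By Gauss's law, ∮E·dA = E·4πr² = Q_enc/ε₀.
E = |Q_enc|/(4πε₀r²) = (3.14e-6)/(4π·8.85×10^-12·(0.129)²) = 1.70×10^6 N/C.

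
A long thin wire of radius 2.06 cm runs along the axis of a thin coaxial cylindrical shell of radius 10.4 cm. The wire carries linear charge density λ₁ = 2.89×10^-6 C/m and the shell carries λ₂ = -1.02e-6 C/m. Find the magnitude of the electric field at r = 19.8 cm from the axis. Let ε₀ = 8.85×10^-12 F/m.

By cylindrical symmetry E is radial; use a coaxial Gaussian cylinder of radius 19.8 cm and length L (r > 10.4 cm, enclosing both).
λ_enc = λ₁ + λ₂ = (2.89×10^-6) + (-1.02×10^-6) = 1.87×10^-6 C/m.
Since E is radial and uniform over the curved surface, Φ = E·2πrL = Q_enc/ε₀ = λ_enc L/ε₀.
E = |λ_enc|/(2πε₀r) = (1.87×10^-6)/(2π·8.85×10^-12·0.198) = 1.70×10^5 N/C.

|E| ≈ 1.70e5 N/C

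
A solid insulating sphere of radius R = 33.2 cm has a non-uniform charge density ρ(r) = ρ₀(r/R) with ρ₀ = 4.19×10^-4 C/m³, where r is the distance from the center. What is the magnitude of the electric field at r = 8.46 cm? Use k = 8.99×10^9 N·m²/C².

E = 2.55×10^5 N/C

By spherical symmetry E is radial; choose a Gaussian sphere of radius r = 8.46 cm (r < R).
Q_enc = ∫₀^r ρ(r')·4πr'² dr' = (4πρ₀/R) ∫₀^r r'^3 dr' = 4πρ₀ r^4/(4·R) = 2.031×10^-7 C.
Applying ∮E·dA = Q_enc/ε₀ with Φ = E(4πr²):
E = k|Q_enc|/r² = (8.99×10^9)(2.031×10^-7)/(0.0846)² = 2.55e5 N/C.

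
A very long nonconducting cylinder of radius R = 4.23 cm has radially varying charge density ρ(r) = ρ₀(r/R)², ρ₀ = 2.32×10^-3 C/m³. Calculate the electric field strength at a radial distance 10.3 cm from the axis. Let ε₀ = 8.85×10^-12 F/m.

E ≈ 1.14e6 N/C

Take a coaxial cylindrical Gaussian surface of radius r = 10.3 cm and length L (r > R, full charge per length enclosed).
λ_enc = 2π ∫₀^R ρ₀(r'/R)^2 r' dr' = 2πρ₀R²/4 = 6.521×10^-6 C/m.
Gauss's law: E·2πrL = λ_enc L/ε₀.
E = |λ_enc|/(2πε₀r) = (6.521e-6)/(2π·8.85×10^-12·0.103) = 1.14e6 N/C.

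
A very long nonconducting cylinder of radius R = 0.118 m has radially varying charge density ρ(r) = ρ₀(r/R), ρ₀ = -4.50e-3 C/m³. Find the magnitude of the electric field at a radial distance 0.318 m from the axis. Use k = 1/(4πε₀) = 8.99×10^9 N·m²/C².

|E| = 7.42×10^6 N/C

Coaxial Gaussian cylinder, radius r = 0.318 m, length L (r > R, full charge per length enclosed).
λ_enc = 2π ∫₀^R ρ₀(r'/R)^1 r' dr' = 2πρ₀R²/3 = -1.312e-4 C/m.
By Gauss's law (flux through the curved wall only), E·2πrL = λ_enc L/ε₀.
E = 2k|λ_enc|/r = 2(8.99×10^9)(1.312×10^-4)/(0.318) = 7.42e6 N/C.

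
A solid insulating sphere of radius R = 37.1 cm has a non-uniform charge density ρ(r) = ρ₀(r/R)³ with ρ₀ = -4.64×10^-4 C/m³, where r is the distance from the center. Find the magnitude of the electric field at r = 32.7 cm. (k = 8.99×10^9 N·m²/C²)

Use a concentric Gaussian sphere at r = 32.7 cm (r < R).
Q_enc = ∫₀^r ρ(r')·4πr'² dr' = (4πρ₀/R³) ∫₀^r r'^5 dr' = 4πρ₀ r^6/(6·R³) = -2.327×10^-5 C.
Gauss's law: E·4πr² = Q_enc/ε₀.
E = k|Q_enc|/r² = (8.99×10^9)(2.327×10^-5)/(0.327)² = 1.96×10^6 N/C.

|E| = 1.96×10^6 N/C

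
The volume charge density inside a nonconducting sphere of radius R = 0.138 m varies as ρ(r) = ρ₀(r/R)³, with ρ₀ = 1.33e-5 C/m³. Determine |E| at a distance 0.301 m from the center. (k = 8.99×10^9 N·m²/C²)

Use a concentric Gaussian sphere at r = 0.301 m (r > R, all charge enclosed).
Q_enc = 4π ∫₀^R ρ₀(r'/R)^3 r'² dr' = 4πρ₀R³/6 = 7.321×10^-8 C.
By Gauss's law, ∮E·dA = E·4πr² = Q_enc/ε₀.
E = k|Q_enc|/r² = (8.99×10^9)(7.321×10^-8)/(0.301)² = 7.26×10^3 N/C.

|E| = 7.26e3 N/C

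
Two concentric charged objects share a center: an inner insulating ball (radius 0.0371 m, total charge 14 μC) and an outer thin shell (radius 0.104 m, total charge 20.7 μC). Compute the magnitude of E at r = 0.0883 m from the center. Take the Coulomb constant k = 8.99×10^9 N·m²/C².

Take a concentric spherical Gaussian surface of radius r = 0.0883 m (between the bodies, 0.0371 m < r < 0.104 m).
Only the inner charge is enclosed; the outer shell contributes nothing inside itself. Q_enc = 14 μC = 1.40×10^-5 C.
Applying ∮E·dA = Q_enc/ε₀ with Φ = E(4πr²):
E = k|Q_enc|/r² = (8.99×10^9)(1.40×10^-5)/(0.0883)² = 1.61e7 N/C.

E = 1.61e7 N/C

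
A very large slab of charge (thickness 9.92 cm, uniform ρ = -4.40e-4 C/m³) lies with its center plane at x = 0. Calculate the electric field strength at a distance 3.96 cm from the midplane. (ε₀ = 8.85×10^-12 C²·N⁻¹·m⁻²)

By symmetry E is perpendicular to the slab. A Gaussian pillbox from −3.96 cm to +3.96 cm (face area A) lies entirely within the slab.
Q_enc = ρ·(2x)·A and flux = 2EA, so 2EA = 2ρxA/ε₀ ⇒ E = |ρ|x/ε₀.
E = (4.40×10^-4)(0.0396)/(8.85×10^-12) = 1.97e6 N/C.

|E| ≈ 1.97e6 V/m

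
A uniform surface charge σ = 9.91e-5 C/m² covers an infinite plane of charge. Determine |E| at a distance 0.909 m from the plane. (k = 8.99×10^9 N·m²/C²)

Choose a cylindrical pillbox piercing the sheet, end faces (area A) parallel to it.
Flux Φ = 2EA and Q_enc = σA, so 2EA = σA/ε₀ ⇒ E = |σ|/(2ε₀), independent of distance.
E = 2πk|σ| = 2π(8.99×10^9)(9.91×10^-5) = 5.60e6 N/C.

E ≈ 5.60×10^6 V/m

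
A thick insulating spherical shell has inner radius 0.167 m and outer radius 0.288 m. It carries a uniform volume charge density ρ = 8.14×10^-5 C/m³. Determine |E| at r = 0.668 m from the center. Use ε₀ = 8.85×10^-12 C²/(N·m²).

Take a concentric spherical Gaussian surface of radius r = 0.668 m (r > 0.288 m, enclosing the whole shell).
Q_enc = ρ·(4π/3)(b³ − a³) = (8.14×10^-5)·(4π/3)·((0.288)³ − (0.167)³) = 6.557e-6 C.
By Gauss's law, ∮E·dA = E·4πr² = Q_enc/ε₀.
E = |Q_enc|/(4πε₀r²) = (6.557×10^-6)/(4π·8.85×10^-12·(0.668)²) = 1.32×10^5 N/C.

|E| = 1.32e5 N/C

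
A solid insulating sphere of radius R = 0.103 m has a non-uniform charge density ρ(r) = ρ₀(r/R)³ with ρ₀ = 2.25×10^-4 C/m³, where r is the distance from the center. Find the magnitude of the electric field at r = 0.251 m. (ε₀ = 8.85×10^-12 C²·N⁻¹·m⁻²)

By spherical symmetry E is radial; choose a Gaussian sphere of radius r = 0.251 m (r > R, all charge enclosed).
Q_enc = 4π ∫₀^R ρ₀(r'/R)^3 r'² dr' = 4πρ₀R³/6 = 5.149×10^-7 C.
Gauss's law: E·4πr² = Q_enc/ε₀.
E = |Q_enc|/(4πε₀r²) = (5.149e-7)/(4π·8.85×10^-12·(0.251)²) = 7.35×10^4 N/C.

E ≈ 7.35×10^4 V/m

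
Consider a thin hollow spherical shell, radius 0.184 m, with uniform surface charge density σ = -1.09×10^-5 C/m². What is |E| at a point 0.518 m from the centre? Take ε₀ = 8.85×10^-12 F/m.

By spherical symmetry E is radial; choose a Gaussian sphere of radius r = 0.518 m (r > 0.184 m).
The entire shell is enclosed: Q_enc = σ·4πR² = (-1.09×10^-5)·4π·(0.184)² = -4.637e-6 C.
Applying ∮E·dA = Q_enc/ε₀ with Φ = E(4πr²):
E = |Q_enc|/(4πε₀r²) = (4.637e-6)/(4π·8.85×10^-12·(0.518)²) = 1.55×10^5 N/C.

|E| ≈ 1.55×10^5 N/C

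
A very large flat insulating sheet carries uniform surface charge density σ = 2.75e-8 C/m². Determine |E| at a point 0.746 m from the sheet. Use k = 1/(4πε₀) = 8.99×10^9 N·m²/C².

|E| ≈ 1.55e3 N/C

The symmetry is planar: E is normal to the sheet and the same magnitude on both sides. Take a pillbox straddling the sheet with end-cap area A.
Flux Φ = 2EA and Q_enc = σA, so 2EA = σA/ε₀ ⇒ E = |σ|/(2ε₀), independent of distance.
E = 2πk|σ| = 2π(8.99×10^9)(2.75e-8) = 1.55×10^3 N/C.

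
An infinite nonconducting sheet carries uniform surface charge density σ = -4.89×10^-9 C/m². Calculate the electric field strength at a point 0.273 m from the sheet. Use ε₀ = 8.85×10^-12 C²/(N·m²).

Choose a cylindrical pillbox piercing the sheet, end faces (area A) parallel to it.
Only the two end caps contribute flux: Φ = 2EA. With Q_enc = σA, Gauss's law gives E = |σ|/(2ε₀).
E = |σ|/(2ε₀) = (4.89×10^-9)/(2·8.85×10^-12) = 276 N/C.

276 N/C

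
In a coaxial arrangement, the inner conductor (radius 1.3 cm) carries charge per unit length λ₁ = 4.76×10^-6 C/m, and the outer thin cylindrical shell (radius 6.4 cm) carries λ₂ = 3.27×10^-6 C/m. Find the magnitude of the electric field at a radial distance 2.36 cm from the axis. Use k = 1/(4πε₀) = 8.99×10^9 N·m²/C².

Coaxial Gaussian cylinder, radius r = 2.36 cm, length L (between the conductors, 1.3 cm < r < 6.4 cm).
The shell at 6.4 cm lies outside the Gaussian surface, so λ_enc = λ₁ = 4.76×10^-6 C/m.
By Gauss's law (flux through the curved wall only), E·2πrL = λ_enc L/ε₀.
E = 2k|λ_enc|/r = 2(8.99×10^9)(4.76×10^-6)/(0.0236) = 3.63e6 N/C.

|E| ≈ 3.63e6 N/C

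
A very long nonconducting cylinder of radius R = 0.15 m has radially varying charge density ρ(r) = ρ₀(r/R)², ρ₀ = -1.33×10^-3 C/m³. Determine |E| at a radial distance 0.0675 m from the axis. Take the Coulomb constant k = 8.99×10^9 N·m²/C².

E = 5.13e5 N/C

Choose a coaxial cylinder of radius r = 0.0675 m (arbitrary length L) as the Gaussian surface (r < R).
λ_enc = ∫₀^r ρ(r')·2πr' dr' = (2πρ₀/R²)·r^4/4 = -1.928×10^-6 C/m.
Gauss's law: E·2πrL = λ_enc L/ε₀.
E = 2k|λ_enc|/r = 2(8.99×10^9)(1.928×10^-6)/(0.0675) = 5.13×10^5 N/C.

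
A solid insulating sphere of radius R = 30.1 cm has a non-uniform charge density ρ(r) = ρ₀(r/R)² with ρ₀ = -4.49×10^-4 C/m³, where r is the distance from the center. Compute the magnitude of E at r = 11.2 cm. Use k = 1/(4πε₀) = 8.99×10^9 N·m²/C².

E = 1.57×10^5 V/m

Symmetry ⇒ E = E(r) r̂. Gaussian sphere of radius r = 11.2 cm (r < R).
Q_enc = ∫₀^r ρ(r')·4πr'² dr' = (4πρ₀/R²) ∫₀^r r'^4 dr' = 4πρ₀ r^5/(5·R²) = -2.195×10^-7 C.
Gauss's law: E·4πr² = Q_enc/ε₀.
E = k|Q_enc|/r² = (8.99×10^9)(2.195×10^-7)/(0.112)² = 1.57e5 N/C.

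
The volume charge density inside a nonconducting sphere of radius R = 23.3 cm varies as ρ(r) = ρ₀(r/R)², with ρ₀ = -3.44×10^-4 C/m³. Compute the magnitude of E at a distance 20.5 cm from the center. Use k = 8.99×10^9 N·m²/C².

E = 1.23×10^6 N/C

By spherical symmetry E is radial; choose a Gaussian sphere of radius r = 20.5 cm (r < R).
Q_enc = ∫₀^r ρ(r')·4πr'² dr' = (4πρ₀/R²) ∫₀^r r'^4 dr' = 4πρ₀ r^5/(5·R²) = -5.766×10^-6 C.
By Gauss's law, ∮E·dA = E·4πr² = Q_enc/ε₀.
E = k|Q_enc|/r² = (8.99×10^9)(5.766×10^-6)/(0.205)² = 1.23×10^6 N/C.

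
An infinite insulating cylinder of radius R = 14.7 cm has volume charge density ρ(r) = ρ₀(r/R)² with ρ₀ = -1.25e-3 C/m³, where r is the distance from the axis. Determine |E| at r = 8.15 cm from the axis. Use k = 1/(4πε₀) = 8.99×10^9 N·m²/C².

Coaxial Gaussian cylinder, radius r = 8.15 cm, length L (r < R).
λ_enc = ∫₀^r ρ(r')·2πr' dr' = (2πρ₀/R²)·r^4/4 = -4.009×10^-6 C/m.
Applying ∮E·dA = Q_enc/ε₀ with the end caps contributing no flux:
E = 2k|λ_enc|/r = 2(8.99×10^9)(4.009×10^-6)/(0.0815) = 8.84×10^5 N/C.

E = 8.84×10^5 V/m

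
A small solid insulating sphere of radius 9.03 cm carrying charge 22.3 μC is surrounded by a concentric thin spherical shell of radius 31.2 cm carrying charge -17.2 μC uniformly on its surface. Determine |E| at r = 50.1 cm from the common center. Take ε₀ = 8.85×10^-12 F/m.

|E| ≈ 1.83e5 N/C

Use a concentric Gaussian sphere at r = 50.1 cm (r > 31.2 cm, enclosing both).
Q_enc = (22.3 μC) + (-17.2 μC) = 5.10×10^-6 C.
By Gauss's law, ∮E·dA = E·4πr² = Q_enc/ε₀.
E = |Q_enc|/(4πε₀r²) = (5.10×10^-6)/(4π·8.85×10^-12·(0.501)²) = 1.83×10^5 N/C.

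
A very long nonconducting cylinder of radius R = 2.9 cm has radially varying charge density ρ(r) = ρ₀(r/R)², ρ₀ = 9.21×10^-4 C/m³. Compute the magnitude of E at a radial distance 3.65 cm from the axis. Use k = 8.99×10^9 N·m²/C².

5.99×10^5 N/C

By cylindrical symmetry E is radial; use a coaxial Gaussian cylinder of radius 3.65 cm and length L (r > R, full charge per length enclosed).
λ_enc = 2π ∫₀^R ρ₀(r'/R)^2 r' dr' = 2πρ₀R²/4 = 1.217×10^-6 C/m.
Since E is radial and uniform over the curved surface, Φ = E·2πrL = Q_enc/ε₀ = λ_enc L/ε₀.
E = 2k|λ_enc|/r = 2(8.99×10^9)(1.217×10^-6)/(0.0365) = 5.99e5 N/C.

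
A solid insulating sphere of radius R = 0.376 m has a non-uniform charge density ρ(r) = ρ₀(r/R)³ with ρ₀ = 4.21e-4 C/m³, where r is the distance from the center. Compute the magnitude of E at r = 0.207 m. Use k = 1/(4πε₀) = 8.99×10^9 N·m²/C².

By spherical symmetry E is radial; choose a Gaussian sphere of radius r = 0.207 m (r < R).
Integrate the density: Q_enc = 4π ∫₀^r ρ₀(r'/R)^3 r'² dr' = 4πρ₀ r^6/(6·R³) = 1.305e-6 C.
Since E is radial and uniform over the Gaussian sphere, Φ = E·4πr² = Q_enc/ε₀.
E = k|Q_enc|/r² = (8.99×10^9)(1.305e-6)/(0.207)² = 2.74e5 N/C.

|E| ≈ 2.74e5 N/C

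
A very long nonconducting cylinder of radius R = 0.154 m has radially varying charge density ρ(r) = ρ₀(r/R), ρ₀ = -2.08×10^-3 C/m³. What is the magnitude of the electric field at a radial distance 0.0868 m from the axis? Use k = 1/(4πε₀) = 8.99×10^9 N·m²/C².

Choose a coaxial cylinder of radius r = 0.0868 m (arbitrary length L) as the Gaussian surface (r < R).
λ_enc = ∫₀^r ρ(r')·2πr' dr' = (2πρ₀/R)·r^3/3 = -1.85e-5 C/m.
Gauss's law: E·2πrL = λ_enc L/ε₀.
E = 2k|λ_enc|/r = 2(8.99×10^9)(1.85e-5)/(0.0868) = 3.83×10^6 N/C.

|E| ≈ 3.83×10^6 N/C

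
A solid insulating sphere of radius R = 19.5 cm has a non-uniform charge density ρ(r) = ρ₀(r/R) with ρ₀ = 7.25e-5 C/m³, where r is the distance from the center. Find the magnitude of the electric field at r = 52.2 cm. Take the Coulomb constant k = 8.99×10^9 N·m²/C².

E = 5.57×10^4 N/C

Use a concentric Gaussian sphere at r = 52.2 cm (r > R, all charge enclosed).
Q_enc = 4π ∫₀^R ρ₀(r'/R)^1 r'² dr' = 4πρ₀R³/4 = 1.689×10^-6 C.
Applying ∮E·dA = Q_enc/ε₀ with Φ = E(4πr²):
E = k|Q_enc|/r² = (8.99×10^9)(1.689×10^-6)/(0.522)² = 5.57e4 N/C.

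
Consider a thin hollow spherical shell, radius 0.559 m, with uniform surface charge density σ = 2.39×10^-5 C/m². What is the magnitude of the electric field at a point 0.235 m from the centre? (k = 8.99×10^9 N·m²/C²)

E = 0 (no enclosed charge)

Use a concentric Gaussian sphere at r = 0.235 m (inside the shell, r < 0.559 m).
All the charge is outside the Gaussian surface: Q_enc = 0, hence E = 0 everywhere inside the shell.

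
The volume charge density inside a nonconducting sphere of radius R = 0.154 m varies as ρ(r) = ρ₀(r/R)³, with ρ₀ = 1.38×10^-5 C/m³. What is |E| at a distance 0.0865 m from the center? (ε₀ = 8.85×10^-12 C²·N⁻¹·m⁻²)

|E| = 3.98e3 V/m

Take a concentric spherical Gaussian surface of radius r = 0.0865 m (r < R).
Integrate the density: Q_enc = 4π ∫₀^r ρ₀(r'/R)^3 r'² dr' = 4πρ₀ r^6/(6·R³) = 3.315×10^-9 C.
Gauss's law: E·4πr² = Q_enc/ε₀.
E = |Q_enc|/(4πε₀r²) = (3.315e-9)/(4π·8.85×10^-12·(0.0865)²) = 3.98×10^3 N/C.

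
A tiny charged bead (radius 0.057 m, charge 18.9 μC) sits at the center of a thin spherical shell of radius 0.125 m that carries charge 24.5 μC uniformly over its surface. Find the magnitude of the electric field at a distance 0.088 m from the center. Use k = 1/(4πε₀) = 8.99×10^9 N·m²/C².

|E| = 2.19×10^7 N/C

By spherical symmetry E is radial; choose a Gaussian sphere of radius r = 0.088 m (between the bodies, 0.057 m < r < 0.125 m).
Only the inner charge is enclosed; the outer shell contributes nothing inside itself. Q_enc = 18.9 μC = 1.89×10^-5 C.
Since E is radial and uniform over the Gaussian sphere, Φ = E·4πr² = Q_enc/ε₀.
E = k|Q_enc|/r² = (8.99×10^9)(1.89e-5)/(0.088)² = 2.19e7 N/C.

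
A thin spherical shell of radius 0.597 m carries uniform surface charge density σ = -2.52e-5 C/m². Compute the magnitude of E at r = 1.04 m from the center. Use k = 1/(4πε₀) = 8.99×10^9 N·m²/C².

Take a concentric spherical Gaussian surface of radius r = 1.04 m (r > 0.597 m).
The entire shell is enclosed: Q_enc = σ·4πR² = (-2.52×10^-5)·4π·(0.597)² = -1.129×10^-4 C.
Applying ∮E·dA = Q_enc/ε₀ with Φ = E(4πr²):
E = k|Q_enc|/r² = (8.99×10^9)(1.129e-4)/(1.04)² = 9.38e5 N/C.

E ≈ 9.38×10^5 N/C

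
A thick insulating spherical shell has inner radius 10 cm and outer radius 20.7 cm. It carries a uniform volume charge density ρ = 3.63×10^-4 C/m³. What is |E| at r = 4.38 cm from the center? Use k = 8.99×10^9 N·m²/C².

Symmetry ⇒ E = E(r) r̂. Gaussian sphere of radius r = 4.38 cm (r < 10 cm, inside the empty cavity).
Q_enc = 0 (all charge lies at larger r); Gauss's law gives E = 0.

E = 0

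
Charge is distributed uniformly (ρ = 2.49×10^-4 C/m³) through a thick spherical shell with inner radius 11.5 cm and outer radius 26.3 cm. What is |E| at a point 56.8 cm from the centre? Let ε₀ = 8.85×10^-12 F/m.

Use a concentric Gaussian sphere at r = 56.8 cm (r > 26.3 cm, enclosing the whole shell).
Q_enc = ρ·(4π/3)(b³ − a³) = (2.49×10^-4)·(4π/3)·((0.263)³ − (0.115)³) = 1.739×10^-5 C.
By Gauss's law, ∮E·dA = E·4πr² = Q_enc/ε₀.
E = |Q_enc|/(4πε₀r²) = (1.739×10^-5)/(4π·8.85×10^-12·(0.568)²) = 4.85e5 N/C.

E ≈ 4.85×10^5 N/C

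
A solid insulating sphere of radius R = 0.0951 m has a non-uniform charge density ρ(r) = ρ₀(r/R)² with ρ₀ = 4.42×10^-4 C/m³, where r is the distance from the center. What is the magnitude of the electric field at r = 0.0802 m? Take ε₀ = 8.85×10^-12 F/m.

5.70e5 N/C

Symmetry ⇒ E = E(r) r̂. Gaussian sphere of radius r = 0.0802 m (r < R).
Q_enc = ∫₀^r ρ(r')·4πr'² dr' = (4πρ₀/R²) ∫₀^r r'^4 dr' = 4πρ₀ r^5/(5·R²) = 4.075×10^-7 C.
Gauss's law: E·4πr² = Q_enc/ε₀.
E = |Q_enc|/(4πε₀r²) = (4.075e-7)/(4π·8.85×10^-12·(0.0802)²) = 5.70×10^5 N/C.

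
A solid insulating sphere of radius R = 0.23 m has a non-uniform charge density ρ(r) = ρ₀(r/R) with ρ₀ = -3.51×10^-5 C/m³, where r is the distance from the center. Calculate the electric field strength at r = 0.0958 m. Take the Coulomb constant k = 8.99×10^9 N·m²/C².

Take a concentric spherical Gaussian surface of radius r = 0.0958 m (r < R).
Q_enc = ∫₀^r ρ(r')·4πr'² dr' = (4πρ₀/R) ∫₀^r r'^3 dr' = 4πρ₀ r^4/(4·R) = -4.038×10^-8 C.
Since E is radial and uniform over the Gaussian sphere, Φ = E·4πr² = Q_enc/ε₀.
E = k|Q_enc|/r² = (8.99×10^9)(4.038e-8)/(0.0958)² = 3.96e4 N/C.

|E| ≈ 3.96×10^4 V/m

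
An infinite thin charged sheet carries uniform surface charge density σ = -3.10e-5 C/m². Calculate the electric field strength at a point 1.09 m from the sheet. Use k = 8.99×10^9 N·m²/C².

E = 1.75×10^6 V/m

By planar symmetry E is perpendicular to the sheet and uniform; use a Gaussian pillbox with flat faces of area A on each side of the sheet.
Only the two end caps contribute flux: Φ = 2EA. With Q_enc = σA, Gauss's law gives E = |σ|/(2ε₀).
E = 2πk|σ| = 2π(8.99×10^9)(3.10e-5) = 1.75×10^6 N/C.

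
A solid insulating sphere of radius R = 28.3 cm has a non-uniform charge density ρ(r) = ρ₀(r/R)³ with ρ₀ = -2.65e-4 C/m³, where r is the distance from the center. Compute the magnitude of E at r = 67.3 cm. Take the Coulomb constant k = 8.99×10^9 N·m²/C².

By spherical symmetry E is radial; choose a Gaussian sphere of radius r = 67.3 cm (r > R, all charge enclosed).
Q_enc = 4π ∫₀^R ρ₀(r'/R)^3 r'² dr' = 4πρ₀R³/6 = -1.258e-5 C.
By Gauss's law, ∮E·dA = E·4πr² = Q_enc/ε₀.
E = k|Q_enc|/r² = (8.99×10^9)(1.258×10^-5)/(0.673)² = 2.50e5 N/C.

E ≈ 2.50e5 V/m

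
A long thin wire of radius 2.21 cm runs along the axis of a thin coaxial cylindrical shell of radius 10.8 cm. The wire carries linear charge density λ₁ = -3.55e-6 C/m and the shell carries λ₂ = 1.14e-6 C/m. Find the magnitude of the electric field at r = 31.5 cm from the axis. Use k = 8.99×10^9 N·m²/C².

Take a coaxial cylindrical Gaussian surface of radius r = 31.5 cm and length L (r > 10.8 cm, enclosing both).
λ_enc = λ₁ + λ₂ = (-3.55×10^-6) + (1.14e-6) = -2.41e-6 C/m.
Gauss's law: E·2πrL = λ_enc L/ε₀.
E = 2k|λ_enc|/r = 2(8.99×10^9)(2.41e-6)/(0.315) = 1.38e5 N/C.

|E| ≈ 1.38×10^5 V/m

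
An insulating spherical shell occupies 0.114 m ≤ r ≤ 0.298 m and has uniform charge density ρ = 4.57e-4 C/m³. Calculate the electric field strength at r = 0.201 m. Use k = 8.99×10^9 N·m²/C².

Use a concentric Gaussian sphere at r = 0.201 m (within the shell material, 0.114 m < r < 0.298 m).
Enclosed charge is the volume from a to r: Q_enc = (4π/3)ρ(r³ − a³) = 1.271×10^-5 C.
By Gauss's law, ∮E·dA = E·4πr² = Q_enc/ε₀.
E = k|Q_enc|/r² = (8.99×10^9)(1.271×10^-5)/(0.201)² = 2.83×10^6 N/C.

|E| = 2.83e6 N/C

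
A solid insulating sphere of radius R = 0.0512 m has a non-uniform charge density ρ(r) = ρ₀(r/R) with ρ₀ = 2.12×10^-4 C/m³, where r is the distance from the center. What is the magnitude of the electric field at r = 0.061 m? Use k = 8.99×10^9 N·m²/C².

Take a concentric spherical Gaussian surface of radius r = 0.061 m (r > R, all charge enclosed).
Q_enc = 4π ∫₀^R ρ₀(r'/R)^1 r'² dr' = 4πρ₀R³/4 = 8.939×10^-8 C.
Since E is radial and uniform over the Gaussian sphere, Φ = E·4πr² = Q_enc/ε₀.
E = k|Q_enc|/r² = (8.99×10^9)(8.939×10^-8)/(0.061)² = 2.16×10^5 N/C.

|E| = 2.16×10^5 V/m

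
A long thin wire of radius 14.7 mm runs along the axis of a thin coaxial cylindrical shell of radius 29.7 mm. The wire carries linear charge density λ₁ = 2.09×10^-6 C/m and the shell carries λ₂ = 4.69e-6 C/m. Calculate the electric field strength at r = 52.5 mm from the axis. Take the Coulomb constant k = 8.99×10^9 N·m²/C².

|E| = 2.32×10^6 V/m

Choose a coaxial cylinder of radius r = 52.5 mm (arbitrary length L) as the Gaussian surface (r > 29.7 mm, enclosing both).
λ_enc = λ₁ + λ₂ = (2.09e-6) + (4.69e-6) = 6.78×10^-6 C/m.
Applying ∮E·dA = Q_enc/ε₀ with the end caps contributing no flux:
E = 2k|λ_enc|/r = 2(8.99×10^9)(6.78×10^-6)/(0.0525) = 2.32×10^6 N/C.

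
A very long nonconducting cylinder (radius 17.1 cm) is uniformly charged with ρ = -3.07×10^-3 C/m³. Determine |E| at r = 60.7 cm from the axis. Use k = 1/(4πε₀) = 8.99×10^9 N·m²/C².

E = 8.35×10^6 N/C

Take a coaxial cylindrical Gaussian surface of radius r = 60.7 cm and length L (r > 17.1 cm, full cross-section enclosed).
λ_enc = ρ·πR² = (-3.07×10^-3)π(0.171)² = -2.82×10^-4 C/m.
Applying ∮E·dA = Q_enc/ε₀ with the end caps contributing no flux:
E = 2k|λ_enc|/r = 2(8.99×10^9)(2.82×10^-4)/(0.607) = 8.35×10^6 N/C.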